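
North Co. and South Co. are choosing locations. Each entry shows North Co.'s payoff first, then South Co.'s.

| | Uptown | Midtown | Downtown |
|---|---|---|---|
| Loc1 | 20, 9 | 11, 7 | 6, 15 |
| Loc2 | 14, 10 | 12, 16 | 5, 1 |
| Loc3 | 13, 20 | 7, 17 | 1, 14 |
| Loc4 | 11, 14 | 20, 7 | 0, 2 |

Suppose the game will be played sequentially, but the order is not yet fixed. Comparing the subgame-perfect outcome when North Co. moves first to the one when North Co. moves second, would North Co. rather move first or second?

first

If North Co. leads: South Co.'s best replies are Loc1→Downtown, Loc2→Midtown, Loc3→Uptown, Loc4→Uptown; North Co.'s induced payoffs 6, 12, 13, 11; outcome (Loc3, Uptown), payoffs (13, 20).
If South Co. leads: North Co.'s best replies are Uptown→Loc1, Midtown→Loc4, Downtown→Loc1; South Co.'s induced payoffs 9, 7, 15; outcome (Loc1, Downtown), payoffs (6, 15).
North Co. gets 13 moving first and 6 moving second, so North Co. prefers to move first.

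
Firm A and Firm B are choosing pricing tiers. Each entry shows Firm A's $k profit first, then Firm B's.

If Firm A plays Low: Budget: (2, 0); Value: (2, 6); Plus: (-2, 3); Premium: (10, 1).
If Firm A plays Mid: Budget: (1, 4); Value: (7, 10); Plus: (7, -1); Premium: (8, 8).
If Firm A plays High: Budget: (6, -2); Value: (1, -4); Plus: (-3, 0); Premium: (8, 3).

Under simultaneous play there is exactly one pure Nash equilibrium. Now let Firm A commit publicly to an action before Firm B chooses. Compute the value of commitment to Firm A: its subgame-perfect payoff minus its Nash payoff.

Backward induction with Firm A moving first.
- Low: BR = Value, leader payoff 2.
- Mid: BR = Value, leader payoff 7.
- High: BR = Premium, leader payoff 8.
Among 2, 7, 8, the best is 8 at High. Subgame-perfect outcome: (High, Premium) with payoffs (8, 3).
Now find the simultaneous Nash equilibrium.
Firm A's best replies: Budget→High; Value→Mid; Plus→Mid; Premium→Low.
Firm B's best replies: Low→Value; Mid→Value; High→Premium.
Only (Mid, Value) has each player best-responding; Nash payoffs (7, 10).
Firm A's commitment gain: 8 − 7 = 1.

1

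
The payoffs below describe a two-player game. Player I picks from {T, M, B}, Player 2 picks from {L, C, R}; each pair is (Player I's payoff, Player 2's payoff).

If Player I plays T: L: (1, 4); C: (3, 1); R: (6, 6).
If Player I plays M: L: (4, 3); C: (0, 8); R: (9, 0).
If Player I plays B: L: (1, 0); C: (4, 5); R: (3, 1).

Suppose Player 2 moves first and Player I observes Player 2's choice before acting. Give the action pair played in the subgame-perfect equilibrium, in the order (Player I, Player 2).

(B, C)

Player I best-responds to each possible Player 2 move:
- L → Player I plays M (best of 1, 4, 1); Player 2 gets 3.
- C → Player I plays B (best of 3, 0, 4); Player 2 gets 5.
- R → Player I plays M (best of 6, 9, 3); Player 2 gets 0.
Maximizing over 3, 5, 0, Player 2 chooses C. Subgame-perfect outcome: (B, C) with payoffs (4, 5).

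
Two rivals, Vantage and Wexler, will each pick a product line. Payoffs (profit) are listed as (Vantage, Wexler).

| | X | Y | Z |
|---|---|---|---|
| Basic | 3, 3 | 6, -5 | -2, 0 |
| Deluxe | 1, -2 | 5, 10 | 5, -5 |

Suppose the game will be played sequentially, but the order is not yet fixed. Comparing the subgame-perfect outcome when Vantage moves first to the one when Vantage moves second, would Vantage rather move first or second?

first

If Vantage leads: Wexler's best replies are Basic→X, Deluxe→Y; Vantage's induced payoffs 3, 5; outcome (Deluxe, Y), payoffs (5, 10).
If Wexler leads: Vantage's best replies are X→Basic, Y→Basic, Z→Deluxe; Wexler's induced payoffs 3, -5, -5; outcome (Basic, X), payoffs (3, 3).
Vantage gets 5 moving first and 3 moving second, so Vantage prefers to move first.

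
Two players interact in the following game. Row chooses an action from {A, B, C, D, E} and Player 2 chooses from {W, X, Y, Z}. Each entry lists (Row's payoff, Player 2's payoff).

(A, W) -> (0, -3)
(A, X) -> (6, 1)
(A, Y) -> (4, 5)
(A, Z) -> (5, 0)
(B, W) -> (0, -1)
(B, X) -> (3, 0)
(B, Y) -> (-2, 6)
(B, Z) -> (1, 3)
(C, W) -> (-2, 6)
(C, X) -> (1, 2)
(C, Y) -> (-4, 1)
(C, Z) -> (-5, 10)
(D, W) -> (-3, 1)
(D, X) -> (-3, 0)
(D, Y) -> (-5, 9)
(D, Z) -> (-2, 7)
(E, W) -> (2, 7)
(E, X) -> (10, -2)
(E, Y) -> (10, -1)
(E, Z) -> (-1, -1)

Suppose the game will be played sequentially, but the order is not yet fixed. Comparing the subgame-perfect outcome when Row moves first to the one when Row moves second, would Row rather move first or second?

first

If Row leads: Player 2's best replies are A→Y, B→Y, C→Z, D→Y, E→W; Row's induced payoffs 4, -2, -5, -5, 2; outcome (A, Y), payoffs (4, 5).
If Player 2 leads: Row's best replies are W→E, X→E, Y→E, Z→A; Player 2's induced payoffs 7, -2, -1, 0; outcome (E, W), payoffs (2, 7).
Row gets 4 moving first and 2 moving second, so Row prefers to move first.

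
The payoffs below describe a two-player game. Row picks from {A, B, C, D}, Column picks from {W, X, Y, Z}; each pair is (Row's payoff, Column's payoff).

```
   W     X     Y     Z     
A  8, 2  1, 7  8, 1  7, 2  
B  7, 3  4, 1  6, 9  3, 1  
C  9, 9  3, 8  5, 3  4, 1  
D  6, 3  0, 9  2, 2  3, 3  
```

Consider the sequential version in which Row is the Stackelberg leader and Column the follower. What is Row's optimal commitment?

C

Work backward from Column's decision.
- A → Column plays X (best of 2, 7, 1, 2); Row gets 1.
- B → Column plays Y (best of 3, 1, 9, 1); Row gets 6.
- C → Column plays W (best of 9, 8, 3, 1); Row gets 9.
- D → Column plays X (best of 3, 9, 2, 3); Row gets 0.
Row's induced payoffs are 1, 6, 9, 0, so Row commits to C. Subgame-perfect outcome: (C, W) with payoffs (9, 9).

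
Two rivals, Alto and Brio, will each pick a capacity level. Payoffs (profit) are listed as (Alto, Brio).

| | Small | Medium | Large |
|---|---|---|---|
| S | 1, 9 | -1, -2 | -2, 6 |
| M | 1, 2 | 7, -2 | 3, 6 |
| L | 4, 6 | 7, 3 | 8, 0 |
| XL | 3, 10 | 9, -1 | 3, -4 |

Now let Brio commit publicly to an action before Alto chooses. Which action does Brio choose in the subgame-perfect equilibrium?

Small

Work backward from Alto's decision.
- Small: BR = L, leader payoff 6.
- Medium: BR = XL, leader payoff -1.
- Large: BR = L, leader payoff 0.
Maximizing over 6, -1, 0, Brio chooses Small. Subgame-perfect outcome: (L, Small) with payoffs (4, 6).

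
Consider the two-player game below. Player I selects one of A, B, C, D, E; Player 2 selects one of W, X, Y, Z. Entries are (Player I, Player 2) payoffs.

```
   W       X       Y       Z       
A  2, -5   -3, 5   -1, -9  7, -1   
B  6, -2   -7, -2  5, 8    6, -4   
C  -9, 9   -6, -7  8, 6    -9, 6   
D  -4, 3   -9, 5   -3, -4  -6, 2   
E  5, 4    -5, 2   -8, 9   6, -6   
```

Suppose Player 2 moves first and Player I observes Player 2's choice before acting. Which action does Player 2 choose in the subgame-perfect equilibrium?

Work backward from Player I's decision.
- W → Player I plays B (best of 2, 6, -9, -4, 5); Player 2 gets -2.
- X → Player I plays A (best of -3, -7, -6, -9, -5); Player 2 gets 5.
- Y → Player I plays C (best of -1, 5, 8, -3, -8); Player 2 gets 6.
- Z → Player I plays A (best of 7, 6, -9, -6, 6); Player 2 gets -1.
Maximizing over -2, 5, 6, -1, Player 2 chooses Y. Subgame-perfect outcome: (C, Y) with payoffs (8, 6).

Y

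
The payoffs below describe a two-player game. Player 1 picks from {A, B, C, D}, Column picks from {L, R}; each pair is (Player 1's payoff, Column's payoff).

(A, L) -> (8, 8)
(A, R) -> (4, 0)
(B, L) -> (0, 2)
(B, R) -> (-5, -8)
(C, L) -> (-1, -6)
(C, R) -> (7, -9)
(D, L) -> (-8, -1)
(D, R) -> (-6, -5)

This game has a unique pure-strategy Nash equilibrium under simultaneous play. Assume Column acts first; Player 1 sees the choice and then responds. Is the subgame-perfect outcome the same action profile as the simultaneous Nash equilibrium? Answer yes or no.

yes

Player 1 best-responds to each possible Column move:
- L: BR = A, leader payoff 8.
- R: BR = C, leader payoff -9.
Column's induced payoffs are 8, -9, so Column commits to L. Subgame-perfect outcome: (A, L) with payoffs (8, 8).
Under simultaneous play:
Player 1's best replies: L→A; R→C.
Column's best replies: A→L; B→L; C→L; D→L.
The unique mutual best reply is (A, L), giving (8, 8).
Sequential outcome (A, L) coincides with the Nash profile (A, L).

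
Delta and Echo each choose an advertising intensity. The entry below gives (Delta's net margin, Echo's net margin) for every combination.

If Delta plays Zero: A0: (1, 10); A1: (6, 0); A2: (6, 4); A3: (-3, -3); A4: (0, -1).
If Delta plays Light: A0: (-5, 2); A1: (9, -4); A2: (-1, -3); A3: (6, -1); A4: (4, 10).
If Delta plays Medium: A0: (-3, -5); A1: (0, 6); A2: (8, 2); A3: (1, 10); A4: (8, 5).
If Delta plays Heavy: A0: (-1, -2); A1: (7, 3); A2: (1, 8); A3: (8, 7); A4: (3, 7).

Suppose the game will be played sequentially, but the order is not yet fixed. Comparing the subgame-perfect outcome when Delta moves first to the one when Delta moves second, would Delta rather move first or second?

first

If Delta leads: Echo's best replies are Zero→A0, Light→A4, Medium→A3, Heavy→A2; Delta's induced payoffs 1, 4, 1, 1; outcome (Light, A4), payoffs (4, 10).
If Echo leads: Delta's best replies are A0→Zero, A1→Light, A2→Medium, A3→Heavy, A4→Medium; Echo's induced payoffs 10, -4, 2, 7, 5; outcome (Zero, A0), payoffs (1, 10).
Delta gets 4 moving first and 1 moving second, so Delta prefers to move first.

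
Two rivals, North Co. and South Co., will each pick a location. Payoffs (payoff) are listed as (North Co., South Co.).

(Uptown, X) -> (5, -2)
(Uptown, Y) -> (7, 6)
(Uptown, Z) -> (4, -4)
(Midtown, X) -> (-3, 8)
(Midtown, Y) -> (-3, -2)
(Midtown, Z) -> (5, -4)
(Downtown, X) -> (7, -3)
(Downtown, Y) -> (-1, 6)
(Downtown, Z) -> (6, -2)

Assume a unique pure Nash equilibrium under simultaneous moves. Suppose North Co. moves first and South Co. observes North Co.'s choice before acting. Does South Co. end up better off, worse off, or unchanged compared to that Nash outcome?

South Co. best-responds to each possible North Co. move:
- Uptown: BR = Y, leader payoff 7.
- Midtown: BR = X, leader payoff -3.
- Downtown: BR = Y, leader payoff -1.
North Co.'s induced payoffs are 7, -3, -1, so North Co. commits to Uptown. Subgame-perfect outcome: (Uptown, Y) with payoffs (7, 6).
Now find the simultaneous Nash equilibrium.
North Co.'s best replies: X→Downtown; Y→Uptown; Z→Downtown.
South Co.'s best replies: Uptown→Y; Midtown→X; Downtown→Y.
The unique mutual best reply is (Uptown, Y), giving (7, 6).
South Co. earns 6 sequentially versus 6 at the Nash outcome: unchanged.

unchanged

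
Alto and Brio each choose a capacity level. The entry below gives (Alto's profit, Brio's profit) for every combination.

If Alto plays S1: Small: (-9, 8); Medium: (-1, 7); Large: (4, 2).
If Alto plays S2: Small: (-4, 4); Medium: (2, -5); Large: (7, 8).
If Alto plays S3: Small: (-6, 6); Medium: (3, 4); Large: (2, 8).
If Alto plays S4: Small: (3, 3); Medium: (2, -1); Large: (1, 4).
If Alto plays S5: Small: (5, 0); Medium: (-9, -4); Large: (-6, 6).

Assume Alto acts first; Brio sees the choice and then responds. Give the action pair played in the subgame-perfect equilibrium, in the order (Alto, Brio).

Solve by backward induction (Alto leads).
- S1: Brio compares 8, 7, 2 and picks Small; Alto would get -9.
- S2: Brio compares 4, -5, 8 and picks Large; Alto would get 7.
- S3: Brio compares 6, 4, 8 and picks Large; Alto would get 2.
- S4: Brio compares 3, -1, 4 and picks Large; Alto would get 1.
- S5: Brio compares 0, -4, 6 and picks Large; Alto would get -6.
Among -9, 7, 2, 1, -6, the best is 7 at S2. Subgame-perfect outcome: (S2, Large) with payoffs (7, 8).

(S2, Large)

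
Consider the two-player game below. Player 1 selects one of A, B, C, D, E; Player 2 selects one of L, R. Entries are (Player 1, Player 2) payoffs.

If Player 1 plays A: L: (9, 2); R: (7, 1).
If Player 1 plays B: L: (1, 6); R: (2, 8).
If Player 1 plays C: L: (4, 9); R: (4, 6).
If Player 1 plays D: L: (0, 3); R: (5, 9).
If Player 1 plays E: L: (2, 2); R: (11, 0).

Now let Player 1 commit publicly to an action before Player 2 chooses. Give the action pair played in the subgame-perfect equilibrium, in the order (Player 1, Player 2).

Solve by backward induction (Player 1 leads).
- A: Player 2 compares 2, 1 and picks L; Player 1 would get 9.
- B: Player 2 compares 6, 8 and picks R; Player 1 would get 2.
- C: Player 2 compares 9, 6 and picks L; Player 1 would get 4.
- D: Player 2 compares 3, 9 and picks R; Player 1 would get 5.
- E: Player 2 compares 2, 0 and picks L; Player 1 would get 2.
Player 1's induced payoffs are 9, 2, 4, 5, 2, so Player 1 commits to A. Subgame-perfect outcome: (A, L) with payoffs (9, 2).

(A, L)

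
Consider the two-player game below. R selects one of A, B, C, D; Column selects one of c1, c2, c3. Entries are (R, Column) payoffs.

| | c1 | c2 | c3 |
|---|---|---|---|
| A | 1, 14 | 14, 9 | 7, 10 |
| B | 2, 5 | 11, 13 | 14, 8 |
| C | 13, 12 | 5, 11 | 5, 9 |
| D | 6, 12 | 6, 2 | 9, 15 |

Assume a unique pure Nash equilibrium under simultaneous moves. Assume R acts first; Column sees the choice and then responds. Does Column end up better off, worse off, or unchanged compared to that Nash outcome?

unchanged

Solve by backward induction (R leads).
- A → Column plays c1 (best of 14, 9, 10); R gets 1.
- B → Column plays c2 (best of 5, 13, 8); R gets 11.
- C → Column plays c1 (best of 12, 11, 9); R gets 13.
- D → Column plays c3 (best of 12, 2, 15); R gets 9.
Maximizing over 1, 11, 13, 9, R chooses C. Subgame-perfect outcome: (C, c1) with payoffs (13, 12).
Now find the simultaneous Nash equilibrium.
R's best replies: c1→C; c2→A; c3→B.
Column's best replies: A→c1; B→c2; C→c1; D→c3.
The unique mutual best reply is (C, c1), giving (13, 12).
Column earns 12 sequentially versus 12 at the Nash outcome: unchanged.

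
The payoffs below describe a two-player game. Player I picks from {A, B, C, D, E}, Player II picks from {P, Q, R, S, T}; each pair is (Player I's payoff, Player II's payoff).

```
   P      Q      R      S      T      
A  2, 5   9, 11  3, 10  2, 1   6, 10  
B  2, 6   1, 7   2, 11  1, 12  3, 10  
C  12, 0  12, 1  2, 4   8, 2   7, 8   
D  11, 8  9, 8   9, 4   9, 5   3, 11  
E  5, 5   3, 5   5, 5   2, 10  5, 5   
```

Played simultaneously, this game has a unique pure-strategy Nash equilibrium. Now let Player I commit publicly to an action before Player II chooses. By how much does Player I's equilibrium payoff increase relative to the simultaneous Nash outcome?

Player II best-responds to each possible Player I move:
- A: Player II compares 5, 11, 10, 1, 10 and picks Q; Player I would get 9.
- B: Player II compares 6, 7, 11, 12, 10 and picks S; Player I would get 1.
- C: Player II compares 0, 1, 4, 2, 8 and picks T; Player I would get 7.
- D: Player II compares 8, 8, 4, 5, 11 and picks T; Player I would get 3.
- E: Player II compares 5, 5, 5, 10, 5 and picks S; Player I would get 2.
Among 9, 1, 7, 3, 2, the best is 9 at A. Subgame-perfect outcome: (A, Q) with payoffs (9, 11).
For the simultaneous game, intersect best replies.
Player I's best replies: P→C; Q→C; R→D; S→D; T→C.
Player II's best replies: A→Q; B→S; C→T; D→T; E→S.
The unique mutual best reply is (C, T), giving (7, 8).
Player I's commitment gain: 9 − 7 = 2.

2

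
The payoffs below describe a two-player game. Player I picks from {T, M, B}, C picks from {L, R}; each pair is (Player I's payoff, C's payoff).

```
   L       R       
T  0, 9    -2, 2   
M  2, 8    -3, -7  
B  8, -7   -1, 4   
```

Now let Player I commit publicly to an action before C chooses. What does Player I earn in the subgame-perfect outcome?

Solve by backward induction (Player I leads).
- T: C compares 9, 2 and picks L; Player I would get 0.
- M: C compares 8, -7 and picks L; Player I would get 2.
- B: C compares -7, 4 and picks R; Player I would get -1.
Maximizing over 0, 2, -1, Player I chooses M. Subgame-perfect outcome: (M, L) with payoffs (2, 8).

2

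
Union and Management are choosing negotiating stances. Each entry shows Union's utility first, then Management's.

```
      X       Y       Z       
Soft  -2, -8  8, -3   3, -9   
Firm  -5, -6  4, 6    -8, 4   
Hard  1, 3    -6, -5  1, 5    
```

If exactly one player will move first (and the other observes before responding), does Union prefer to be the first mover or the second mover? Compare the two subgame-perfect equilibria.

first

If Union leads: Management's best replies are Soft→Y, Firm→Y, Hard→Z; Union's induced payoffs 8, 4, 1; outcome (Soft, Y), payoffs (8, -3).
If Management leads: Union's best replies are X→Hard, Y→Soft, Z→Soft; Management's induced payoffs 3, -3, -9; outcome (Hard, X), payoffs (1, 3).
Union gets 8 moving first and 1 moving second, so Union prefers to move first.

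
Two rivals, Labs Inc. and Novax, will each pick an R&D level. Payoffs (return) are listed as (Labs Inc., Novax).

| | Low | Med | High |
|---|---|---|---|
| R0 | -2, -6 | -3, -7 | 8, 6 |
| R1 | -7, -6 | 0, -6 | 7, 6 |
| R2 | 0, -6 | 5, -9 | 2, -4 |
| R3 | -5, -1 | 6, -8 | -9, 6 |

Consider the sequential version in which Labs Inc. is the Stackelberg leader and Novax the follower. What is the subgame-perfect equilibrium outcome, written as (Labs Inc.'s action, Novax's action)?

Novax best-responds to each possible Labs Inc. move:
- R0: BR = High, leader payoff 8.
- R1: BR = High, leader payoff 7.
- R2: BR = High, leader payoff 2.
- R3: BR = High, leader payoff -9.
Maximizing over 8, 7, 2, -9, Labs Inc. chooses R0. Subgame-perfect outcome: (R0, High) with payoffs (8, 6).

(R0, High)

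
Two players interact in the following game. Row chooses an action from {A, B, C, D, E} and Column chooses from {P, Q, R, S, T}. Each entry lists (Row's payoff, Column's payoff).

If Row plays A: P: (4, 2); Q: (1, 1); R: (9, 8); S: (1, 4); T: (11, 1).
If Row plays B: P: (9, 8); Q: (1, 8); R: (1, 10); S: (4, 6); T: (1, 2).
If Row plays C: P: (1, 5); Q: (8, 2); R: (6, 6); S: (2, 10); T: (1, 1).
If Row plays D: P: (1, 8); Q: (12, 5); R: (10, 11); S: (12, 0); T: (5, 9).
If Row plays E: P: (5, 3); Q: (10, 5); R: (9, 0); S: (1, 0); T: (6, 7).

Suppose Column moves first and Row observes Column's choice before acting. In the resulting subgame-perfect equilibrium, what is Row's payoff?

10

Work backward from Row's decision.
- P → Row plays B (best of 4, 9, 1, 1, 5); Column gets 8.
- Q → Row plays D (best of 1, 1, 8, 12, 10); Column gets 5.
- R → Row plays D (best of 9, 1, 6, 10, 9); Column gets 11.
- S → Row plays D (best of 1, 4, 2, 12, 1); Column gets 0.
- T → Row plays A (best of 11, 1, 1, 5, 6); Column gets 1.
Maximizing over 8, 5, 11, 0, 1, Column chooses R. Subgame-perfect outcome: (D, R) with payoffs (10, 11).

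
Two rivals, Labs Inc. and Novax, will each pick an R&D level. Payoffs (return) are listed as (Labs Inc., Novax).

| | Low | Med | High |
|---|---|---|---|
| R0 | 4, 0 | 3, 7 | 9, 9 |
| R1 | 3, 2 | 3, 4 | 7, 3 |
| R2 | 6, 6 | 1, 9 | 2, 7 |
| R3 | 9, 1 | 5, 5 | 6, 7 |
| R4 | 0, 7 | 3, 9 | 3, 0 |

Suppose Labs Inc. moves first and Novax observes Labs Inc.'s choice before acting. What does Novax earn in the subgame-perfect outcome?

Work backward from Novax's decision.
- R0 → Novax plays High (best of 0, 7, 9); Labs Inc. gets 9.
- R1 → Novax plays Med (best of 2, 4, 3); Labs Inc. gets 3.
- R2 → Novax plays Med (best of 6, 9, 7); Labs Inc. gets 1.
- R3 → Novax plays High (best of 1, 5, 7); Labs Inc. gets 6.
- R4 → Novax plays Med (best of 7, 9, 0); Labs Inc. gets 3.
Labs Inc.'s induced payoffs are 9, 3, 1, 6, 3, so Labs Inc. commits to R0. Subgame-perfect outcome: (R0, High) with payoffs (9, 9).

9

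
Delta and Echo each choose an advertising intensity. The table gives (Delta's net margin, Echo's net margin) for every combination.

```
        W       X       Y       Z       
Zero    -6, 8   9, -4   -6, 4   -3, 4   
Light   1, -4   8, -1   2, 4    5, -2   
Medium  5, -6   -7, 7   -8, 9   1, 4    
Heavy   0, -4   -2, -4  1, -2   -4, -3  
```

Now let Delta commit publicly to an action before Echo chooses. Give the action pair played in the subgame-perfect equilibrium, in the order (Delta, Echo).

(Light, Y)

Backward induction with Delta moving first.
- Zero: BR = W, leader payoff -6.
- Light: BR = Y, leader payoff 2.
- Medium: BR = Y, leader payoff -8.
- Heavy: BR = Y, leader payoff 1.
Maximizing over -6, 2, -8, 1, Delta chooses Light. Subgame-perfect outcome: (Light, Y) with payoffs (2, 4).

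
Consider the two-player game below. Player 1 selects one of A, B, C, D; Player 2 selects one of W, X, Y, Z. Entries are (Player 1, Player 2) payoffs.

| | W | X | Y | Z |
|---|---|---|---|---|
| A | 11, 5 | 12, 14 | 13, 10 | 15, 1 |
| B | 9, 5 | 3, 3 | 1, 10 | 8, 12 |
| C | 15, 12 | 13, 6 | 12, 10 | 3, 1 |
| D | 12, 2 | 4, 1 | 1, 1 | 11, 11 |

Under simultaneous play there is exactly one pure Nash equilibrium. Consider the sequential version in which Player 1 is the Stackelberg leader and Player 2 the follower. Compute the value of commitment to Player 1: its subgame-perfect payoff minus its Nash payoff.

Work backward from Player 2's decision.
- A: BR = X, leader payoff 12.
- B: BR = Z, leader payoff 8.
- C: BR = W, leader payoff 15.
- D: BR = Z, leader payoff 11.
Maximizing over 12, 8, 15, 11, Player 1 chooses C. Subgame-perfect outcome: (C, W) with payoffs (15, 12).
Under simultaneous play:
Player 1's best replies: W→C; X→C; Y→A; Z→A.
Player 2's best replies: A→X; B→Z; C→W; D→Z.
The unique mutual best reply is (C, W), giving (15, 12).
Player 1's commitment gain: 15 − 15 = 0.

0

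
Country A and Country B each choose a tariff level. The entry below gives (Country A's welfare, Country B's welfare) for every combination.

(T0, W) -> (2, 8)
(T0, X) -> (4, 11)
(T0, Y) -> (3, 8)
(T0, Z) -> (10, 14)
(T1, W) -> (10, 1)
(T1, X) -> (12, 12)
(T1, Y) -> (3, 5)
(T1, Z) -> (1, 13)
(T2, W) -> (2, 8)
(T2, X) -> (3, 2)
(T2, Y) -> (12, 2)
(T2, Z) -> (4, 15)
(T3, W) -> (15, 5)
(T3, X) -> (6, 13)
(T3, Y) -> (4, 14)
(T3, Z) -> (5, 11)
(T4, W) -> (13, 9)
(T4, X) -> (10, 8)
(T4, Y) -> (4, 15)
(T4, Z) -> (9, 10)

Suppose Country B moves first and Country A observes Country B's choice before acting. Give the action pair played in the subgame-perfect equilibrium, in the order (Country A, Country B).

Country A best-responds to each possible Country B move:
- W → Country A plays T3 (best of 2, 10, 2, 15, 13); Country B gets 5.
- X → Country A plays T1 (best of 4, 12, 3, 6, 10); Country B gets 12.
- Y → Country A plays T2 (best of 3, 3, 12, 4, 4); Country B gets 2.
- Z → Country A plays T0 (best of 10, 1, 4, 5, 9); Country B gets 14.
Maximizing over 5, 12, 2, 14, Country B chooses Z. Subgame-perfect outcome: (T0, Z) with payoffs (10, 14).

(T0, Z)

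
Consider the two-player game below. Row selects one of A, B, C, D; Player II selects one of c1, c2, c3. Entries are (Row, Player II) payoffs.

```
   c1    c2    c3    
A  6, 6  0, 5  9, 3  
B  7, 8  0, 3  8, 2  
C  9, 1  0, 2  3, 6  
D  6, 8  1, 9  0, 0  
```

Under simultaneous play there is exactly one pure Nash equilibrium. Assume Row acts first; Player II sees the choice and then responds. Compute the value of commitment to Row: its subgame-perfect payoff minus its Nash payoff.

Work backward from Player II's decision.
- A: BR = c1, leader payoff 6.
- B: BR = c1, leader payoff 7.
- C: BR = c3, leader payoff 3.
- D: BR = c2, leader payoff 1.
Among 6, 7, 3, 1, the best is 7 at B. Subgame-perfect outcome: (B, c1) with payoffs (7, 8).
Now find the simultaneous Nash equilibrium.
Row's best replies: c1→C; c2→D; c3→A.
Player II's best replies: A→c1; B→c1; C→c3; D→c2.
Only (D, c2) has each player best-responding; Nash payoffs (1, 9).
Row's commitment gain: 7 − 1 = 6.

6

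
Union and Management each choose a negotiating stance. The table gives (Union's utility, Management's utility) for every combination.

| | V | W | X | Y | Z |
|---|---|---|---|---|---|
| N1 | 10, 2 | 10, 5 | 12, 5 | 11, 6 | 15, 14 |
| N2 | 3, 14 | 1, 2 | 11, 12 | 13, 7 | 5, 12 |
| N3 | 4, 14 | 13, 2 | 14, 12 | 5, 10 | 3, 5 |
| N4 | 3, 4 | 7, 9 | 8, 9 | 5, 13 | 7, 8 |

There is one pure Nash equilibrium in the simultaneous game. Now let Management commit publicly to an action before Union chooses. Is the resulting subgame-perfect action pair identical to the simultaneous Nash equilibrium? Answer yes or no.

Solve by backward induction (Management leads).
- V: BR = N1, leader payoff 2.
- W: BR = N3, leader payoff 2.
- X: BR = N3, leader payoff 12.
- Y: BR = N2, leader payoff 7.
- Z: BR = N1, leader payoff 14.
Management's induced payoffs are 2, 2, 12, 7, 14, so Management commits to Z. Subgame-perfect outcome: (N1, Z) with payoffs (15, 14).
For the simultaneous game, intersect best replies.
Union's best replies: V→N1; W→N3; X→N3; Y→N2; Z→N1.
Management's best replies: N1→Z; N2→V; N3→V; N4→Y.
The unique mutual best reply is (N1, Z), giving (15, 14).
Sequential outcome (N1, Z) coincides with the Nash profile (N1, Z).

yes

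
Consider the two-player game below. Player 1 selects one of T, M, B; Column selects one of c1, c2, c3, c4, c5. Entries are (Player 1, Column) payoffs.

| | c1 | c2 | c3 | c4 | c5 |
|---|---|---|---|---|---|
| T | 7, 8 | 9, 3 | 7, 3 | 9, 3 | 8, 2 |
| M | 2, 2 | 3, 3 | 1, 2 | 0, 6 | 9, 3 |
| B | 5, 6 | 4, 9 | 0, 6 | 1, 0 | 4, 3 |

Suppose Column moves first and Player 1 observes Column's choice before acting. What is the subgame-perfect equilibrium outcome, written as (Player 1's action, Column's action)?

Solve by backward induction (Column leads).
- c1: Player 1 compares 7, 2, 5 and picks T; Column would get 8.
- c2: Player 1 compares 9, 3, 4 and picks T; Column would get 3.
- c3: Player 1 compares 7, 1, 0 and picks T; Column would get 3.
- c4: Player 1 compares 9, 0, 1 and picks T; Column would get 3.
- c5: Player 1 compares 8, 9, 4 and picks M; Column would get 3.
Column's induced payoffs are 8, 3, 3, 3, 3, so Column commits to c1. Subgame-perfect outcome: (T, c1) with payoffs (7, 8).

(T, c1)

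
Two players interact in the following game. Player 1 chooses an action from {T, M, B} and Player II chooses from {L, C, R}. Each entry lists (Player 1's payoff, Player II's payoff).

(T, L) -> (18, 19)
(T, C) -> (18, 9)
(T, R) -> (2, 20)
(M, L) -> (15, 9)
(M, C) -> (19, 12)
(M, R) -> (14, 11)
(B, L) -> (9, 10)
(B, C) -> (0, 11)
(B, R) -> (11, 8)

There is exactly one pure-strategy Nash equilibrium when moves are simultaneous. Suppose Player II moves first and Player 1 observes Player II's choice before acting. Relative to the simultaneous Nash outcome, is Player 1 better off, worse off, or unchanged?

Backward induction with Player II moving first.
- L: BR = T, leader payoff 19.
- C: BR = M, leader payoff 12.
- R: BR = M, leader payoff 11.
Player II's induced payoffs are 19, 12, 11, so Player II commits to L. Subgame-perfect outcome: (T, L) with payoffs (18, 19).
Under simultaneous play:
Player 1's best replies: L→T; C→M; R→M.
Player II's best replies: T→R; M→C; B→C.
Only (M, C) has each player best-responding; Nash payoffs (19, 12).
Player 1 earns 18 sequentially versus 19 at the Nash outcome: worse off.

worse off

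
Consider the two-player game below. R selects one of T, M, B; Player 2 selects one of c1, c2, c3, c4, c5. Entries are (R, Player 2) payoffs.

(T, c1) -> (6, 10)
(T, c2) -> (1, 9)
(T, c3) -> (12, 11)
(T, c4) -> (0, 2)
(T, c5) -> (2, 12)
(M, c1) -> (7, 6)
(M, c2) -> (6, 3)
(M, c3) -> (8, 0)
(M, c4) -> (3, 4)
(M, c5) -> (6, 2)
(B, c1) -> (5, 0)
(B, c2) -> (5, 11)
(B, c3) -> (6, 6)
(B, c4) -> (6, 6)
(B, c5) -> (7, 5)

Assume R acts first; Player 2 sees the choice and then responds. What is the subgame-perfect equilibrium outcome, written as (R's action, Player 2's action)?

Backward induction with R moving first.
- T: BR = c5, leader payoff 2.
- M: BR = c1, leader payoff 7.
- B: BR = c2, leader payoff 5.
Maximizing over 2, 7, 5, R chooses M. Subgame-perfect outcome: (M, c1) with payoffs (7, 6).

(M, c1)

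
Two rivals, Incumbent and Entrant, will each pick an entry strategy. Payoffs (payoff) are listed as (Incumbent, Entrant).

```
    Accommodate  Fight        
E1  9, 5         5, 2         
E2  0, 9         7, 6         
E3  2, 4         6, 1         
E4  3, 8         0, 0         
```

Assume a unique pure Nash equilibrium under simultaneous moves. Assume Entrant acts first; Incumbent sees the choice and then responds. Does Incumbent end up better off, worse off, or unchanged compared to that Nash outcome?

worse off

Incumbent best-responds to each possible Entrant move:
- Accommodate → Incumbent plays E1 (best of 9, 0, 2, 3); Entrant gets 5.
- Fight → Incumbent plays E2 (best of 5, 7, 6, 0); Entrant gets 6.
Maximizing over 5, 6, Entrant chooses Fight. Subgame-perfect outcome: (E2, Fight) with payoffs (7, 6).
For the simultaneous game, intersect best replies.
Incumbent's best replies: Accommodate→E1; Fight→E2.
Entrant's best replies: E1→Accommodate; E2→Accommodate; E3→Accommodate; E4→Accommodate.
The unique mutual best reply is (E1, Accommodate), giving (9, 5).
Incumbent earns 7 sequentially versus 9 at the Nash outcome: worse off.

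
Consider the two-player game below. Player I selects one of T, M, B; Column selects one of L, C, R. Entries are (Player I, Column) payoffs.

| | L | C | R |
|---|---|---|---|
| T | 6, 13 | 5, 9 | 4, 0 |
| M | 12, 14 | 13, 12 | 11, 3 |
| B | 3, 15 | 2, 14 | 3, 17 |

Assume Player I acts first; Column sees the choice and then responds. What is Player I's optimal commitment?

Backward induction with Player I moving first.
- T: BR = L, leader payoff 6.
- M: BR = L, leader payoff 12.
- B: BR = R, leader payoff 3.
Maximizing over 6, 12, 3, Player I chooses M. Subgame-perfect outcome: (M, L) with payoffs (12, 14).

M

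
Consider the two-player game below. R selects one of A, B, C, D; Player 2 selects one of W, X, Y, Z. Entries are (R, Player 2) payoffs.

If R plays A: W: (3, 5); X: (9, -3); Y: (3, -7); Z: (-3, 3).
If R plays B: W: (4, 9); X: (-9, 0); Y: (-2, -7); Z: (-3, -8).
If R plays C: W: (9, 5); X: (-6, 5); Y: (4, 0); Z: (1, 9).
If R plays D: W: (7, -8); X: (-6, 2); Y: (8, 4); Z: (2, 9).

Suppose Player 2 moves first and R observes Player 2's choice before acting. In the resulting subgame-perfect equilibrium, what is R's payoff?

R best-responds to each possible Player 2 move:
- W → R plays C (best of 3, 4, 9, 7); Player 2 gets 5.
- X → R plays A (best of 9, -9, -6, -6); Player 2 gets -3.
- Y → R plays D (best of 3, -2, 4, 8); Player 2 gets 4.
- Z → R plays D (best of -3, -3, 1, 2); Player 2 gets 9.
Maximizing over 5, -3, 4, 9, Player 2 chooses Z. Subgame-perfect outcome: (D, Z) with payoffs (2, 9).

2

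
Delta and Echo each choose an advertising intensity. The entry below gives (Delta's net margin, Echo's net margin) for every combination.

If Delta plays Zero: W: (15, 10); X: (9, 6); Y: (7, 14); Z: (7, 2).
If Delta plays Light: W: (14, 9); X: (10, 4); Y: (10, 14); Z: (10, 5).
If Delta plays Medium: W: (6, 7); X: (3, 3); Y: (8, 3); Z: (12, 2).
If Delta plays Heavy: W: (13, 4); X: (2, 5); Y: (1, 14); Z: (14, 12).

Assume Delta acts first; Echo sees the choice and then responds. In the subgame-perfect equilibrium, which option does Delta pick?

Light

Echo best-responds to each possible Delta move:
- Zero → Echo plays Y (best of 10, 6, 14, 2); Delta gets 7.
- Light → Echo plays Y (best of 9, 4, 14, 5); Delta gets 10.
- Medium → Echo plays W (best of 7, 3, 3, 2); Delta gets 6.
- Heavy → Echo plays Y (best of 4, 5, 14, 12); Delta gets 1.
Delta's induced payoffs are 7, 10, 6, 1, so Delta commits to Light. Subgame-perfect outcome: (Light, Y) with payoffs (10, 14).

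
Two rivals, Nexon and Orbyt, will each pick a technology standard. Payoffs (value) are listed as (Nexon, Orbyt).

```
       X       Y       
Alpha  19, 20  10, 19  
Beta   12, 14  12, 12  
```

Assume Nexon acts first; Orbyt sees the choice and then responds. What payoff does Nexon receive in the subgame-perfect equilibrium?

19

Orbyt best-responds to each possible Nexon move:
- Alpha: BR = X, leader payoff 19.
- Beta: BR = X, leader payoff 12.
Among 19, 12, the best is 19 at Alpha. Subgame-perfect outcome: (Alpha, X) with payoffs (19, 20).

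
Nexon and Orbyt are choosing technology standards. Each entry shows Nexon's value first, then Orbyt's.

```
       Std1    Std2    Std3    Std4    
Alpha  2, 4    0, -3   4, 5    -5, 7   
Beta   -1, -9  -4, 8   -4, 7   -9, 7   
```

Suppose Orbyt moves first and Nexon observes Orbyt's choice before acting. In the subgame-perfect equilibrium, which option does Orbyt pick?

Std4

Backward induction with Orbyt moving first.
- Std1: Nexon compares 2, -1 and picks Alpha; Orbyt would get 4.
- Std2: Nexon compares 0, -4 and picks Alpha; Orbyt would get -3.
- Std3: Nexon compares 4, -4 and picks Alpha; Orbyt would get 5.
- Std4: Nexon compares -5, -9 and picks Alpha; Orbyt would get 7.
Among 4, -3, 5, 7, the best is 7 at Std4. Subgame-perfect outcome: (Alpha, Std4) with payoffs (-5, 7).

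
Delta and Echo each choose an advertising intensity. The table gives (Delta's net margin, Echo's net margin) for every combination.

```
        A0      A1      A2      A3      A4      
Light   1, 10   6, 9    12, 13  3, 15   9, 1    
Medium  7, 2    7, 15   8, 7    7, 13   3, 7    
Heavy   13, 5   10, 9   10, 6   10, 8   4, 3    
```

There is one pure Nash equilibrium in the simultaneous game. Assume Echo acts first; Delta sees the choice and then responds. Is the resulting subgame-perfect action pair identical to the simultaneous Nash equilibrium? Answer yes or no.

Solve by backward induction (Echo leads).
- A0 → Delta plays Heavy (best of 1, 7, 13); Echo gets 5.
- A1 → Delta plays Heavy (best of 6, 7, 10); Echo gets 9.
- A2 → Delta plays Light (best of 12, 8, 10); Echo gets 13.
- A3 → Delta plays Heavy (best of 3, 7, 10); Echo gets 8.
- A4 → Delta plays Light (best of 9, 3, 4); Echo gets 1.
Echo's induced payoffs are 5, 9, 13, 8, 1, so Echo commits to A2. Subgame-perfect outcome: (Light, A2) with payoffs (12, 13).
For the simultaneous game, intersect best replies.
Delta's best replies: A0→Heavy; A1→Heavy; A2→Light; A3→Heavy; A4→Light.
Echo's best replies: Light→A3; Medium→A1; Heavy→A1.
The unique mutual best reply is (Heavy, A1), giving (10, 9).
Sequential outcome (Light, A2) differs from the Nash profile (Heavy, A1).

no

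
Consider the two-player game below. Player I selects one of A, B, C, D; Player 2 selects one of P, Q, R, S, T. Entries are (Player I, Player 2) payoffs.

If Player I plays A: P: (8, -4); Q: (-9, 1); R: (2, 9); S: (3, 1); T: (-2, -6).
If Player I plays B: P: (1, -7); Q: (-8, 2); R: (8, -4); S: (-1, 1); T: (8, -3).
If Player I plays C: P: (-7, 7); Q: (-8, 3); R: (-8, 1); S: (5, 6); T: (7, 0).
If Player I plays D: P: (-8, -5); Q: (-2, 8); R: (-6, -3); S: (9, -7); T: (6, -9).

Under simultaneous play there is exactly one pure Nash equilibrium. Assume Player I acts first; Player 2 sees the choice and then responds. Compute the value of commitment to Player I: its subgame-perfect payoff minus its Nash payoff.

Player 2 best-responds to each possible Player I move:
- A: Player 2 compares -4, 1, 9, 1, -6 and picks R; Player I would get 2.
- B: Player 2 compares -7, 2, -4, 1, -3 and picks Q; Player I would get -8.
- C: Player 2 compares 7, 3, 1, 6, 0 and picks P; Player I would get -7.
- D: Player 2 compares -5, 8, -3, -7, -9 and picks Q; Player I would get -2.
Player I's induced payoffs are 2, -8, -7, -2, so Player I commits to A. Subgame-perfect outcome: (A, R) with payoffs (2, 9).
For the simultaneous game, intersect best replies.
Player I's best replies: P→A; Q→D; R→B; S→D; T→B.
Player 2's best replies: A→R; B→Q; C→P; D→Q.
The unique mutual best reply is (D, Q), giving (-2, 8).
Player I's commitment gain: 2 − -2 = 4.

4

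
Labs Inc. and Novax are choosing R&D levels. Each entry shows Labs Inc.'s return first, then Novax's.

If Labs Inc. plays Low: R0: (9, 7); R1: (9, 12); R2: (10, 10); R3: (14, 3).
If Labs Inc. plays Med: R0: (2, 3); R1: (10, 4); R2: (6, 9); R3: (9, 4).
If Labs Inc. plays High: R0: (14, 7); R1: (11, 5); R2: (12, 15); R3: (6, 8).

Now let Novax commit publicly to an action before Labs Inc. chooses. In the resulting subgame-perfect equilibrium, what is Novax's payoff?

Labs Inc. best-responds to each possible Novax move:
- R0: BR = High, leader payoff 7.
- R1: BR = High, leader payoff 5.
- R2: BR = High, leader payoff 15.
- R3: BR = Low, leader payoff 3.
Novax's induced payoffs are 7, 5, 15, 3, so Novax commits to R2. Subgame-perfect outcome: (High, R2) with payoffs (12, 15).

15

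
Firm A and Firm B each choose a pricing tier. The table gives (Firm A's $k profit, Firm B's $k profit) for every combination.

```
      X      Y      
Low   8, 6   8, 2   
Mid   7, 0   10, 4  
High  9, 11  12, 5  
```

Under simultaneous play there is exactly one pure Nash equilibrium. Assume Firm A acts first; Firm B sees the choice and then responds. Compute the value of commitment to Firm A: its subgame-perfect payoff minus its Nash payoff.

Solve by backward induction (Firm A leads).
- Low: Firm B compares 6, 2 and picks X; Firm A would get 8.
- Mid: Firm B compares 0, 4 and picks Y; Firm A would get 10.
- High: Firm B compares 11, 5 and picks X; Firm A would get 9.
Firm A's induced payoffs are 8, 10, 9, so Firm A commits to Mid. Subgame-perfect outcome: (Mid, Y) with payoffs (10, 4).
Now find the simultaneous Nash equilibrium.
Firm A's best replies: X→High; Y→High.
Firm B's best replies: Low→X; Mid→Y; High→X.
The unique mutual best reply is (High, X), giving (9, 11).
Firm A's commitment gain: 10 − 9 = 1.

1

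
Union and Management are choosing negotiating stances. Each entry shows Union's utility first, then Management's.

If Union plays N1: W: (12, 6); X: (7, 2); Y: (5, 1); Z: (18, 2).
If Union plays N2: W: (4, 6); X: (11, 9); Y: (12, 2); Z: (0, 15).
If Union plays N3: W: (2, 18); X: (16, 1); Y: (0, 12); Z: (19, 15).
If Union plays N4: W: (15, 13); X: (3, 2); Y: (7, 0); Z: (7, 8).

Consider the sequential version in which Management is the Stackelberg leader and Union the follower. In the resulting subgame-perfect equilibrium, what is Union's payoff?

Work backward from Union's decision.
- W → Union plays N4 (best of 12, 4, 2, 15); Management gets 13.
- X → Union plays N3 (best of 7, 11, 16, 3); Management gets 1.
- Y → Union plays N2 (best of 5, 12, 0, 7); Management gets 2.
- Z → Union plays N3 (best of 18, 0, 19, 7); Management gets 15.
Among 13, 1, 2, 15, the best is 15 at Z. Subgame-perfect outcome: (N3, Z) with payoffs (19, 15).

19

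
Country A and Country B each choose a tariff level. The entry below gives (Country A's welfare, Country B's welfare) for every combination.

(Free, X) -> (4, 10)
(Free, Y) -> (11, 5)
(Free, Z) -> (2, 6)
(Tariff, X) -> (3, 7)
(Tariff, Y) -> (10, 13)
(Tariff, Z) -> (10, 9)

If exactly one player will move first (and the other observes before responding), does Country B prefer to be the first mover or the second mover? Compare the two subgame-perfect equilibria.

If Country A leads: Country B's best replies are Free→X, Tariff→Y; Country A's induced payoffs 4, 10; outcome (Tariff, Y), payoffs (10, 13).
If Country B leads: Country A's best replies are X→Free, Y→Free, Z→Tariff; Country B's induced payoffs 10, 5, 9; outcome (Free, X), payoffs (4, 10).
Country B gets 10 moving first and 13 moving second, so Country B prefers to move second.

second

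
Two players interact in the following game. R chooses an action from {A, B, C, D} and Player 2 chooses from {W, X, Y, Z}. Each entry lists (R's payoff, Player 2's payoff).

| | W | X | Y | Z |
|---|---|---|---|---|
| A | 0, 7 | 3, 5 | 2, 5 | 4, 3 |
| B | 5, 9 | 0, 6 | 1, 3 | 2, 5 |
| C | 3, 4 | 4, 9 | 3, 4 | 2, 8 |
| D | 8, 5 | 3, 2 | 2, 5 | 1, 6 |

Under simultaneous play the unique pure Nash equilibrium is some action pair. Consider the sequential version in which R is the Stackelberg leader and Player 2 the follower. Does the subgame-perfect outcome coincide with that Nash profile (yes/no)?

Solve by backward induction (R leads).
- A: Player 2 compares 7, 5, 5, 3 and picks W; R would get 0.
- B: Player 2 compares 9, 6, 3, 5 and picks W; R would get 5.
- C: Player 2 compares 4, 9, 4, 8 and picks X; R would get 4.
- D: Player 2 compares 5, 2, 5, 6 and picks Z; R would get 1.
R's induced payoffs are 0, 5, 4, 1, so R commits to B. Subgame-perfect outcome: (B, W) with payoffs (5, 9).
Now find the simultaneous Nash equilibrium.
R's best replies: W→D; X→C; Y→C; Z→A.
Player 2's best replies: A→W; B→W; C→X; D→Z.
Only (C, X) has each player best-responding; Nash payoffs (4, 9).
Sequential outcome (B, W) differs from the Nash profile (C, X).

no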